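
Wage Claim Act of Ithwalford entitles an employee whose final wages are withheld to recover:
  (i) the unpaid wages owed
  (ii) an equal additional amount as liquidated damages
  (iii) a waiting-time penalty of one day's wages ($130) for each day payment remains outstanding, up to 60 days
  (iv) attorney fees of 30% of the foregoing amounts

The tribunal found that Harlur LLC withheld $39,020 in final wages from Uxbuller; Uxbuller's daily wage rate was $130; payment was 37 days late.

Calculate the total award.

$107,705

Liquidated damages (equal amount): $39,020
Penalty days: min(37, 60) = 37
Waiting-time penalty: 37 × $130 = $4,810
Subtotal: $39,020 + $39,020 + $4,810 = $82,850
Attorney fees: 30% of $82,850 = $24,855
Total award: $82,850 + $24,855 = $107,705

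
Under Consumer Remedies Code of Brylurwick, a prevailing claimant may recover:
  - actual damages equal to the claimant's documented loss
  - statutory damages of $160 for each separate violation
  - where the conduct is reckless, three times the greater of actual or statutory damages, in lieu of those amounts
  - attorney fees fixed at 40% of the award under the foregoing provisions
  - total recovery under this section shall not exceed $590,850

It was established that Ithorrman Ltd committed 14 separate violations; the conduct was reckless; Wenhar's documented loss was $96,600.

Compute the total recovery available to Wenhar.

$405,720

Statutory damages: 14 × $160 = $2,240
Greater of actual damages ($96,600) or statutory damages ($2,240): $96,600
Trebled: 3 × $96,600 = $289,800
Attorney fees: 40% of $289,800 = $115,920
Total before cap: $289,800 + $115,920 = $405,720
Cap at $590,850: $405,720 is within the cap, no reduction.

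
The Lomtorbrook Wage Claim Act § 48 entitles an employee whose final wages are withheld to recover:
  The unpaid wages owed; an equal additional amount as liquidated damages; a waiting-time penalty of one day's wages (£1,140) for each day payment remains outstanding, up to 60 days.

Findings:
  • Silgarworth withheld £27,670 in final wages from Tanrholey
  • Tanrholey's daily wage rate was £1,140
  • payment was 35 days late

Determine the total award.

Liquidated damages (equal amount): £27,670
Penalty days: min(35, 60) = 35
Waiting-time penalty: 35 × £1,140 = £39,900
Total award: £27,670 + £27,670 + £39,900 = £95,240

£95,240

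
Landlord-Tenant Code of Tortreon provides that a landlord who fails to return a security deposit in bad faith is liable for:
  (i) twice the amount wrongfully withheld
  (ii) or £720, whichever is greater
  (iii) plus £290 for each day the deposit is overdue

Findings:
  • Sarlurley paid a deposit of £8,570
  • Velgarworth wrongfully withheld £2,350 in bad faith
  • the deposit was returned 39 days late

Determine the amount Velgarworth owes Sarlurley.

£16,010

Doubled: 2 × £2,350 = £4,700
Minimum £720: £4,700 meets the minimum, no increase.
Late-return penalty: 39 × £290 = £11,310
Damages plus late penalty: £4,700 + £11,310 = £16,010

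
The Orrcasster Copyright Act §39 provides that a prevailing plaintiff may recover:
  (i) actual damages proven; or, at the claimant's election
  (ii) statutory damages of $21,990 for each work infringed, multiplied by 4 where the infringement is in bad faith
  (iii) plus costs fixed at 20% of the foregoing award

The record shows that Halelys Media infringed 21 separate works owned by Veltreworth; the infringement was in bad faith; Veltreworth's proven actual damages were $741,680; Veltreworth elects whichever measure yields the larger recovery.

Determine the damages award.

Statutory damages: 21 × $21,990 = $461,790
Multiplied by 4: 4 × $461,790 = $1,847,160
Greater of actual damages ($741,680) or enhanced statutory damages ($1,847,160): $1,847,160
Costs: 20% of $1,847,160 = $369,432
Award plus costs: $1,847,160 + $369,432 = $2,216,592

$2,216,592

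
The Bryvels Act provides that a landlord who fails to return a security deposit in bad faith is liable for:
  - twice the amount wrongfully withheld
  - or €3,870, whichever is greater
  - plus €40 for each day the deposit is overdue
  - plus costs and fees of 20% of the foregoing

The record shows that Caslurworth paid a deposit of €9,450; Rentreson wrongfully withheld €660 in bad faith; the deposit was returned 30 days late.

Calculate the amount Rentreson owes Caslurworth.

Recovery: €6,084

Doubled: 2 × €660 = €1,320
Minimum €3,870: €1,320 is below the minimum → €3,870
Late-return penalty: 30 × €40 = €1,200
Damages plus late penalty: €3,870 + €1,200 = €5,070
Costs and fees: 20% of €5,070 = €1,014
Total recovery: €5,070 + €1,014 = €6,084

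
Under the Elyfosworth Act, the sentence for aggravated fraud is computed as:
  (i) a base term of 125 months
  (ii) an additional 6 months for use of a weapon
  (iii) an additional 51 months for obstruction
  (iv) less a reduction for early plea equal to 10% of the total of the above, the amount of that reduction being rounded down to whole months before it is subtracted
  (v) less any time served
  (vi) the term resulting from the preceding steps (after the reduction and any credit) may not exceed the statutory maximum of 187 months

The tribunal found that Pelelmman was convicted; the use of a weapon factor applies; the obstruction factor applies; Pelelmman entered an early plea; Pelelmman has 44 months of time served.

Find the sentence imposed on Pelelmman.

Use of a weapon enhancement: +6 months
Obstruction enhancement: +51 months
Adjusted term: 125 months + 6 months + 51 months = 182 months
Early plea reduction: 10% of 182 months = 18 months (rounded down)
After reduction: 182 − 18 = 164 months
Less time served: 164 months − 44 months = 120 months
Cap at 187 months: 120 months is within the cap, no reduction.

120 months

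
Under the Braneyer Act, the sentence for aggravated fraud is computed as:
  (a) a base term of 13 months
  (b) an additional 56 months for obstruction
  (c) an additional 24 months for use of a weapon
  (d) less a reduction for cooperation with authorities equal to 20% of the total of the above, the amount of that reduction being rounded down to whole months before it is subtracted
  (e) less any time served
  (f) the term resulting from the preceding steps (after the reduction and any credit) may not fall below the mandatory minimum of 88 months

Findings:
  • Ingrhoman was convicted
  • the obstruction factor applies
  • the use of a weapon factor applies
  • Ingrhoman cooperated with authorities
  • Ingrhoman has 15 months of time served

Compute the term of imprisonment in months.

Sentence: 88 months

Obstruction enhancement: +56 months
Use of a weapon enhancement: +24 months
Adjusted term: 13 months + 56 months + 24 months = 93 months
Cooperation with authorities reduction: 20% of 93 months = 18 months (rounded down)
After reduction: 93 − 18 = 75 months
Less time served: 75 months − 15 months = 60 months
Minimum 88 months: 60 months is below the minimum → 88 months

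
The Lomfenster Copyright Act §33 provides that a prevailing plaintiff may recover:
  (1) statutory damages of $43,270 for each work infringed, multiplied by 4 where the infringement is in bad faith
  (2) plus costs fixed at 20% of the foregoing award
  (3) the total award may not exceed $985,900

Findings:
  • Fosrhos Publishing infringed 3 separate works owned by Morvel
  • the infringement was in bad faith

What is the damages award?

Statutory damages: 3 × $43,270 = $129,810
Multiplied by 4: 4 × $129,810 = $519,240
Costs: 20% of $519,240 = $103,848
Award plus costs: $519,240 + $103,848 = $623,088
Cap at $985,900: $623,088 is within the cap, no reduction.

$623,088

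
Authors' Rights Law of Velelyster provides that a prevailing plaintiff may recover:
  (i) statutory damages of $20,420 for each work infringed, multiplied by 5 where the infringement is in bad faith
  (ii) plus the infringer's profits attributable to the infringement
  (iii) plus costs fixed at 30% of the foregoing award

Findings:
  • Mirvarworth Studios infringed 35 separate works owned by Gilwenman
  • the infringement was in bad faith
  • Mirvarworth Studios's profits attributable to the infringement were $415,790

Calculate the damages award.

$5,186,077

Statutory damages: 35 × $20,420 = $714,700
Multiplied by 5: 5 × $714,700 = $3,573,500
Combined award: $3,573,500 + $415,790 = $3,989,290
Costs: 30% of $3,989,290 = $1,196,787
Award plus costs: $3,989,290 + $1,196,787 = $5,186,077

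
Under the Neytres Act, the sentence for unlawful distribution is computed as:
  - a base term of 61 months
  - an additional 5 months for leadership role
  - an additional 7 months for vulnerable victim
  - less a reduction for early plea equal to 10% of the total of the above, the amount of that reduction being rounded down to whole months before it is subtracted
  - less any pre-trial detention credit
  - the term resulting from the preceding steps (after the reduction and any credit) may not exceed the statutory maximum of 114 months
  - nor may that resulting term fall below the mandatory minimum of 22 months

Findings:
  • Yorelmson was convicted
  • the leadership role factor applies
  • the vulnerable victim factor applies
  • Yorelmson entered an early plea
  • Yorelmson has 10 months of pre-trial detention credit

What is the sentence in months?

Leadership role enhancement: +5 months
Vulnerable victim enhancement: +7 months
Adjusted term: 61 months + 5 months + 7 months = 73 months
Early plea reduction: 10% of 73 months = 7 months (rounded down)
After reduction: 73 − 7 = 66 months
Less pre-trial detention credit: 66 months − 10 months = 56 months
Cap at 114 months: 56 months is within the cap, no reduction.
Minimum 22 months: 56 months meets the minimum, no increase.

56 months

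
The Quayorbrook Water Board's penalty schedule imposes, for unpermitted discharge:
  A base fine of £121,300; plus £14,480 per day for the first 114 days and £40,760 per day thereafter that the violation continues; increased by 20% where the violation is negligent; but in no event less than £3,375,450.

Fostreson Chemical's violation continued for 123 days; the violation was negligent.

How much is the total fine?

£3,375,450

First 114 days: 114 × £14,480 = £1,650,720
Remaining days: (123 − 114) × £40,760 = £366,840
Per-day component: £1,650,720 + £366,840 = £2,017,560
Base plus per-day: £121,300 + £2,017,560 = £2,138,860
Enhancement: 20% of £2,138,860 = £427,772
Enhanced fine: £2,138,860 + £427,772 = £2,566,632
Minimum £3,375,450: £2,566,632 is below the minimum → £3,375,450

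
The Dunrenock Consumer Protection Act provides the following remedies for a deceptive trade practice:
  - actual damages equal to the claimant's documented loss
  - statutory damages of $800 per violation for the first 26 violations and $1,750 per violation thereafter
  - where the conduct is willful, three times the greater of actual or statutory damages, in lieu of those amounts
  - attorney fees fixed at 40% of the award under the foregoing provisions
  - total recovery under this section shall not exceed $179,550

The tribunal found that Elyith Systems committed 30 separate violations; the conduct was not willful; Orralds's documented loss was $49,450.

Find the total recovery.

First 26 violations: 26 × $800 = $20,800
Remaining violations: (30 − 26) × $1,750 = $7,000
Statutory damages: $20,800 + $7,000 = $27,800
Conduct not willful: the in-lieu enhancement does not apply.
Actual plus statutory damages: $49,450 + $27,800 = $77,250
Attorney fees: 40% of $77,250 = $30,900
Total before cap: $77,250 + $30,900 = $108,150
Cap at $179,550: $108,150 is within the cap, no reduction.

$108,150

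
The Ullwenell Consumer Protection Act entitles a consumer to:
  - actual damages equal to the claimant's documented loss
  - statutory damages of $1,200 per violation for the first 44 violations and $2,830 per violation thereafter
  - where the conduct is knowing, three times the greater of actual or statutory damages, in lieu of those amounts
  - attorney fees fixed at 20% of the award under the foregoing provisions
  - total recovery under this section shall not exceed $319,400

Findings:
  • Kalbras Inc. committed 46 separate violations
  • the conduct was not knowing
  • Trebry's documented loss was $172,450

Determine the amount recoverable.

First 44 violations: 44 × $1,200 = $52,800
Remaining violations: (46 − 44) × $2,830 = $5,660
Statutory damages: $52,800 + $5,660 = $58,460
Conduct not knowing: the in-lieu enhancement does not apply.
Actual plus statutory damages: $172,450 + $58,460 = $230,910
Attorney fees: 20% of $230,910 = $46,182
Total before cap: $230,910 + $46,182 = $277,092
Cap at $319,400: $277,092 is within the cap, no reduction.

$277,092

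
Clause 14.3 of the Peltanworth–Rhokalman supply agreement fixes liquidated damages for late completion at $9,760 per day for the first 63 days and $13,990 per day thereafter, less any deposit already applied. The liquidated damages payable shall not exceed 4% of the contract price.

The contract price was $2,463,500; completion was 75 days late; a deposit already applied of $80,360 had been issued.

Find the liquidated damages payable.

First 63 days: 63 × $9,760 = $614,880
Remaining days: (75 − 63) × $13,990 = $167,880
Accrued per-day damages: $614,880 + $167,880 = $782,760
Less deposit already applied: $782,760 − $80,360 = $702,400
Cap: 4% of $2,463,500 = $98,540
Cap at $98,540: $702,400 exceeds the cap → $98,540

$98,540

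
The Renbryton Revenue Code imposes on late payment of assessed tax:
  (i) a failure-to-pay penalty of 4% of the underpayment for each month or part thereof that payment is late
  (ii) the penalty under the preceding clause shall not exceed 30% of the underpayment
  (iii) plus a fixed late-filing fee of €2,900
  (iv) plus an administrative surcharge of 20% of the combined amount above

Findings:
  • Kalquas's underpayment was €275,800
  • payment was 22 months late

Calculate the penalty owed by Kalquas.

Penalty: €102,768

Accrued rate: 4% × 22 = 88%, capped at 30% → 30%
Failure-to-pay penalty: 30% of €275,800 = €82,740
Penalty before surcharge: €82,740 + €2,900 = €85,640
Administrative surcharge: 20% of €85,640 = €17,128
Total penalty: €85,640 + €17,128 = €102,768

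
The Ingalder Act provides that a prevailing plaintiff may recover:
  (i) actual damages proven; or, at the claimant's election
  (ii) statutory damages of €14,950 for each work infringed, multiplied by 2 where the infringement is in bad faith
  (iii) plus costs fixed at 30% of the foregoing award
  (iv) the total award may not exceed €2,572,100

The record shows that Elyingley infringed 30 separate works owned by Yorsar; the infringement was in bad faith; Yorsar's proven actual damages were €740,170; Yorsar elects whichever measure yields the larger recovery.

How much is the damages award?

Statutory damages: 30 × €14,950 = €448,500
Doubled: 2 × €448,500 = €897,000
Greater of actual damages (€740,170) or enhanced statutory damages (€897,000): €897,000
Costs: 30% of €897,000 = €269,100
Award plus costs: €897,000 + €269,100 = €1,166,100
Cap at €2,572,100: €1,166,100 is within the cap, no reduction.

€1,166,100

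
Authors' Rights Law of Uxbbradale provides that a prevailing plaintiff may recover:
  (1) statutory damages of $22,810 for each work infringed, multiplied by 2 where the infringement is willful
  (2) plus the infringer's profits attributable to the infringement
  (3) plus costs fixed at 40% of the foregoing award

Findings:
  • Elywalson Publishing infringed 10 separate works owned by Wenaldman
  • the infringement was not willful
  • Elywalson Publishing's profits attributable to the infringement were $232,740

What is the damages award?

$645,176

Statutory damages: 10 × $22,810 = $228,100
Infringement not willful: no ×2 enhancement.
Combined award: $228,100 + $232,740 = $460,840
Costs: 40% of $460,840 = $184,336
Award plus costs: $460,840 + $184,336 = $645,176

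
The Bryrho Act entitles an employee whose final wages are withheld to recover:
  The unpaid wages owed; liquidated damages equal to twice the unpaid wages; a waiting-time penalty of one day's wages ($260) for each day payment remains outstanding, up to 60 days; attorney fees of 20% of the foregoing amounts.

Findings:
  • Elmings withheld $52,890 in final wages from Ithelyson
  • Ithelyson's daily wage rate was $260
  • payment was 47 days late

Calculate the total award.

$205,068

Doubled: 2 × $52,890 = $105,780
Penalty days: min(47, 60) = 47
Waiting-time penalty: 47 × $260 = $12,220
Subtotal: $52,890 + $105,780 + $12,220 = $170,890
Attorney fees: 20% of $170,890 = $34,178
Total award: $170,890 + $34,178 = $205,068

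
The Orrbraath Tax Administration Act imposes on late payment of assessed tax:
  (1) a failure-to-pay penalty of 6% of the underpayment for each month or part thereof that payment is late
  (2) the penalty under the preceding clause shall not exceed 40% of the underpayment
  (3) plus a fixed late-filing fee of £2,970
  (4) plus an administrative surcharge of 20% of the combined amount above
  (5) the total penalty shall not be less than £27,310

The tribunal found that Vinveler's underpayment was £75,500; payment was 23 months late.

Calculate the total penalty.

Accrued rate: 6% × 23 = 138%, capped at 40% → 40%
Failure-to-pay penalty: 40% of £75,500 = £30,200
Penalty before surcharge: £30,200 + £2,970 = £33,170
Administrative surcharge: 20% of £33,170 = £6,634
Total penalty: £33,170 + £6,634 = £39,804
Minimum £27,310: £39,804 meets the minimum, no increase.

£39,804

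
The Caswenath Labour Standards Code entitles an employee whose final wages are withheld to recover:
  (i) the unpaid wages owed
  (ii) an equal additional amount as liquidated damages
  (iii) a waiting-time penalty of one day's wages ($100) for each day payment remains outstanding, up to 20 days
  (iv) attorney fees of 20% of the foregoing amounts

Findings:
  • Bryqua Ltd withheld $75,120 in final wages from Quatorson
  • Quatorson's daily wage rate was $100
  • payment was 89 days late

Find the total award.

$182,688

Liquidated damages (equal amount): $75,120
Penalty days: min(89, 20) = 20
Waiting-time penalty: 20 × $100 = $2,000
Subtotal: $75,120 + $75,120 + $2,000 = $152,240
Attorney fees: 20% of $152,240 = $30,448
Total award: $152,240 + $30,448 = $182,688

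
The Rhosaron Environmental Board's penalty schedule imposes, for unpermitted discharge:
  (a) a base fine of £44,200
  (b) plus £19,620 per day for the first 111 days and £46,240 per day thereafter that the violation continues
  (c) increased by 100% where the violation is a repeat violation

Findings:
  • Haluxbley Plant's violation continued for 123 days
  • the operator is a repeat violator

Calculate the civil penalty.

£5,553,800

First 111 days: 111 × £19,620 = £2,177,820
Remaining days: (123 − 111) × £46,240 = £554,880
Per-day component: £2,177,820 + £554,880 = £2,732,700
Base plus per-day: £44,200 + £2,732,700 = £2,776,900
Enhancement: 100% of £2,776,900 = £2,776,900
Enhanced fine: £2,776,900 + £2,776,900 = £5,553,800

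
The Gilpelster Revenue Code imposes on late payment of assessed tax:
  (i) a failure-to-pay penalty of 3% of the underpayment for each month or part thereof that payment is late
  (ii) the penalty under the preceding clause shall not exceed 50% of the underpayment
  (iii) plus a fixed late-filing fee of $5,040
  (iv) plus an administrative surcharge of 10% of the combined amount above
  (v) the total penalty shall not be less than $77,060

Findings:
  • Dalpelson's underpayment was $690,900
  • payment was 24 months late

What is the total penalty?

Accrued rate: 3% × 24 = 72%, capped at 50% → 50%
Failure-to-pay penalty: 50% of $690,900 = $345,450
Penalty before surcharge: $345,450 + $5,040 = $350,490
Administrative surcharge: 10% of $350,490 = $35,049
Total penalty: $350,490 + $35,049 = $385,539
Minimum $77,060: $385,539 meets the minimum, no increase.

Penalty: $385,539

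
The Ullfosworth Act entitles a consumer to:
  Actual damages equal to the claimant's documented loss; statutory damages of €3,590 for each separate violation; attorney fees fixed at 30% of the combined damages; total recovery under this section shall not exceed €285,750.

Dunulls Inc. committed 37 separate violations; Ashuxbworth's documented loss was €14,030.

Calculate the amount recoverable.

€190,918

Statutory damages: 37 × €3,590 = €132,830
Combined damages: €14,030 + €132,830 = €146,860
Attorney fees: 30% of €146,860 = €44,058
Total before cap: €146,860 + €44,058 = €190,918
Cap at €285,750: €190,918 is within the cap, no reduction.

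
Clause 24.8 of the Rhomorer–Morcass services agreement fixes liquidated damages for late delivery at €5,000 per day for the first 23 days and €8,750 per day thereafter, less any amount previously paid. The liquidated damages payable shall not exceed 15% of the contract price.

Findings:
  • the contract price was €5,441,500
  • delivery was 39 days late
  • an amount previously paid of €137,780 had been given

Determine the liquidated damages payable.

First 23 days: 23 × €5,000 = €115,000
Remaining days: (39 − 23) × €8,750 = €140,000
Accrued per-day damages: €115,000 + €140,000 = €255,000
Less amount previously paid: €255,000 − €137,780 = €117,220
Cap: 15% of €5,441,500 = €816,225
Cap at €816,225: €117,220 is within the cap, no reduction.

€117,220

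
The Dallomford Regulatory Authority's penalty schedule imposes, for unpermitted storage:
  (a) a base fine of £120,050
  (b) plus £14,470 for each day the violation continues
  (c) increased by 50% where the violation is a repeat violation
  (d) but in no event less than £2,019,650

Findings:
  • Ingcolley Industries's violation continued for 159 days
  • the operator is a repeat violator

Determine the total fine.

Per-day component: 159 × £14,470 = £2,300,730
Base plus per-day: £120,050 + £2,300,730 = £2,420,780
Enhancement: 50% of £2,420,780 = £1,210,390
Enhanced fine: £2,420,780 + £1,210,390 = £3,631,170
Minimum £2,019,650: £3,631,170 meets the minimum, no increase.

£3,631,170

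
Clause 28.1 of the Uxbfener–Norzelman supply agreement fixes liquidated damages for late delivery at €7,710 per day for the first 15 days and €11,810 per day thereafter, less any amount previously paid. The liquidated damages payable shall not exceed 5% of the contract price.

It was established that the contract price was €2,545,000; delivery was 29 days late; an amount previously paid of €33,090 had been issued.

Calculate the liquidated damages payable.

First 15 days: 15 × €7,710 = €115,650
Remaining days: (29 − 15) × €11,810 = €165,340
Accrued per-day damages: €115,650 + €165,340 = €280,990
Less amount previously paid: €280,990 − €33,090 = €247,900
Cap: 5% of €2,545,000 = €127,250
Cap at €127,250: €247,900 exceeds the cap → €127,250

Liquidated damages: €127,250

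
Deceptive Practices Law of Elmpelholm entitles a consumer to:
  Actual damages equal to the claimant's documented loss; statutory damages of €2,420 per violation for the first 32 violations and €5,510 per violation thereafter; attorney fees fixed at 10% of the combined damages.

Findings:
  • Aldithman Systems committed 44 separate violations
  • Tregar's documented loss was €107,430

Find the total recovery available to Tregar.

First 32 violations: 32 × €2,420 = €77,440
Remaining violations: (44 − 32) × €5,510 = €66,120
Statutory damages: €77,440 + €66,120 = €143,560
Combined damages: €107,430 + €143,560 = €250,990
Attorney fees: 10% of €250,990 = €25,099
Total recovery: €250,990 + €25,099 = €276,089

Total recovery: €276,089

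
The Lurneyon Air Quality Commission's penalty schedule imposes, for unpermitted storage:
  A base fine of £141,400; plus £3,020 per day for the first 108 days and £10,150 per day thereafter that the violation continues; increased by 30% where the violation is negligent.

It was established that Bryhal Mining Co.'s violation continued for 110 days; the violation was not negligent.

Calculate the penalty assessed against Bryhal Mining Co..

£487,860

First 108 days: 108 × £3,020 = £326,160
Remaining days: (110 − 108) × £10,150 = £20,300
Per-day component: £326,160 + £20,300 = £346,460
Base plus per-day: £141,400 + £346,460 = £487,860
The violation was not negligent: no 30% increase.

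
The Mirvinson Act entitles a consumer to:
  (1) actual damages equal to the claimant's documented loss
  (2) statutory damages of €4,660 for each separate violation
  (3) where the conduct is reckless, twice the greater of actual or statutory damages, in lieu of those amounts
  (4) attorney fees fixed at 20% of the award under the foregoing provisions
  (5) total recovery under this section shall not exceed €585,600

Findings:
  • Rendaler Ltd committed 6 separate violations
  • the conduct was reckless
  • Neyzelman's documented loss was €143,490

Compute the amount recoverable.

Total recovery: €344,376

Statutory damages: 6 × €4,660 = €27,960
Greater of actual damages (€143,490) or statutory damages (€27,960): €143,490
Doubled: 2 × €143,490 = €286,980
Attorney fees: 20% of €286,980 = €57,396
Total before cap: €286,980 + €57,396 = €344,376
Cap at €585,600: €344,376 is within the cap, no reduction.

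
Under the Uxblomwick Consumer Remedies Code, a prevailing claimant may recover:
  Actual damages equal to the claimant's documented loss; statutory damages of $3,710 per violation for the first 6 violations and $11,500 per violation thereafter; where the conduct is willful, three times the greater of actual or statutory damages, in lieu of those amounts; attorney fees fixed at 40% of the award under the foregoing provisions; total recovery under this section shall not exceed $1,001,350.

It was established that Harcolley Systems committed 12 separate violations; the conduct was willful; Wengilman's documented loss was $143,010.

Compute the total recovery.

First 6 violations: 6 × $3,710 = $22,260
Remaining violations: (12 − 6) × $11,500 = $69,000
Statutory damages: $22,260 + $69,000 = $91,260
Greater of actual damages ($143,010) or statutory damages ($91,260): $143,010
Trebled: 3 × $143,010 = $429,030
Attorney fees: 40% of $429,030 = $171,612
Total before cap: $429,030 + $171,612 = $600,642
Cap at $1,001,350: $600,642 is within the cap, no reduction.

$600,642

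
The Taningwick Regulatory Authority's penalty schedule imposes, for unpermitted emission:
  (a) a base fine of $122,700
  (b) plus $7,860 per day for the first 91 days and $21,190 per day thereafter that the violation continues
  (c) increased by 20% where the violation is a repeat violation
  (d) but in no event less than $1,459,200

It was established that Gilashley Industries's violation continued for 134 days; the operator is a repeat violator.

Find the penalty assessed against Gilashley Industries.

First 91 days: 91 × $7,860 = $715,260
Remaining days: (134 − 91) × $21,190 = $911,170
Per-day component: $715,260 + $911,170 = $1,626,430
Base plus per-day: $122,700 + $1,626,430 = $1,749,130
Enhancement: 20% of $1,749,130 = $349,826
Enhanced fine: $1,749,130 + $349,826 = $2,098,956
Minimum $1,459,200: $2,098,956 meets the minimum, no increase.

$2,098,956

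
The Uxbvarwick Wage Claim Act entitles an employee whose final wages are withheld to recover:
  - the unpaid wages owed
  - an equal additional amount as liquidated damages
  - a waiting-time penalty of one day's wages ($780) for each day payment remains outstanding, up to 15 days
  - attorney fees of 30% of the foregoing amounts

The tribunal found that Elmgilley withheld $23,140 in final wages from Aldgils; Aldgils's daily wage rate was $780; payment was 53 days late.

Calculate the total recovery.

Liquidated damages (equal amount): $23,140
Penalty days: min(53, 15) = 15
Waiting-time penalty: 15 × $780 = $11,700
Subtotal: $23,140 + $23,140 + $11,700 = $57,980
Attorney fees: 30% of $57,980 = $17,394
Total award: $57,980 + $17,394 = $75,374

Total award: $75,374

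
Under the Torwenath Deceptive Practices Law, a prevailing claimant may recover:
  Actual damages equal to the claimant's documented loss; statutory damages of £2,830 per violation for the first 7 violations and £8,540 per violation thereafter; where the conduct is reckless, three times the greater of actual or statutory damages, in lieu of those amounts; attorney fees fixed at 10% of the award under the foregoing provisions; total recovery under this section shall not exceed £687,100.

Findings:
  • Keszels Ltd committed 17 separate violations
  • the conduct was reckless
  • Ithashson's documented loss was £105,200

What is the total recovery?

First 7 violations: 7 × £2,830 = £19,810
Remaining violations: (17 − 7) × £8,540 = £85,400
Statutory damages: £19,810 + £85,400 = £105,210
Greater of actual damages (£105,200) or statutory damages (£105,210): £105,210
Trebled: 3 × £105,210 = £315,630
Attorney fees: 10% of £315,630 = £31,563
Total before cap: £315,630 + £31,563 = £347,193
Cap at £687,100: £347,193 is within the cap, no reduction.

£347,193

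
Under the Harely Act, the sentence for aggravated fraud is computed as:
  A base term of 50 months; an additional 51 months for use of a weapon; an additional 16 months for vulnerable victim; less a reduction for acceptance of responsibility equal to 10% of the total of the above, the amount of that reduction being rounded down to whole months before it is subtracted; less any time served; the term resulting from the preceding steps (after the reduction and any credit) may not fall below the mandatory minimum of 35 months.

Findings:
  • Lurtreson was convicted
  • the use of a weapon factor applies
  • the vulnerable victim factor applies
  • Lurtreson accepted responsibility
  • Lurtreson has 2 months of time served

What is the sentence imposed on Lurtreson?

Sentence: 104 months

Use of a weapon enhancement: +51 months
Vulnerable victim enhancement: +16 months
Adjusted term: 50 months + 51 months + 16 months = 117 months
Acceptance of responsibility reduction: 10% of 117 months = 11 months (rounded down)
After reduction: 117 − 11 = 106 months
Less time served: 106 months − 2 months = 104 months
Minimum 35 months: 104 months meets the minimum, no increase.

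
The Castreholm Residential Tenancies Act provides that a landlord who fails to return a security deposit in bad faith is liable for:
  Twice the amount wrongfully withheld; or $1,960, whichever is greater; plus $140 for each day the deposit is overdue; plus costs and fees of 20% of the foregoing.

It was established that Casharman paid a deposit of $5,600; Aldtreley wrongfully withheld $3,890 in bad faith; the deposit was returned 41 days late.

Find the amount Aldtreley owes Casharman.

$16,224

Doubled: 2 × $3,890 = $7,780
Minimum $1,960: $7,780 meets the minimum, no increase.
Late-return penalty: 41 × $140 = $5,740
Damages plus late penalty: $7,780 + $5,740 = $13,520
Costs and fees: 20% of $13,520 = $2,704
Total recovery: $13,520 + $2,704 = $16,224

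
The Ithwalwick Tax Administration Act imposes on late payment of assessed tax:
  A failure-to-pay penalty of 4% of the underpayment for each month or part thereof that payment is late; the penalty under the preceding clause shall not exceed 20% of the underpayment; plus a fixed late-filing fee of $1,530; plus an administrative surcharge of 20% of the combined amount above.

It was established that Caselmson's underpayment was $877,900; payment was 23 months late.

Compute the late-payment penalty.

Accrued rate: 4% × 23 = 92%, capped at 20% → 20%
Failure-to-pay penalty: 20% of $877,900 = $175,580
Penalty before surcharge: $175,580 + $1,530 = $177,110
Administrative surcharge: 20% of $177,110 = $35,422
Total penalty: $177,110 + $35,422 = $212,532

$212,532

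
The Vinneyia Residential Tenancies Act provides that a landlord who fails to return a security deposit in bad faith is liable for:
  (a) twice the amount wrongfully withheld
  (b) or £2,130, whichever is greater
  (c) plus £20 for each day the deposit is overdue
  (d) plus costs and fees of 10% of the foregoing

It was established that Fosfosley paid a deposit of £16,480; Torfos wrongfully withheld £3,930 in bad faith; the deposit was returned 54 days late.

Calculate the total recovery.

Doubled: 2 × £3,930 = £7,860
Minimum £2,130: £7,860 meets the minimum, no increase.
Late-return penalty: 54 × £20 = £1,080
Damages plus late penalty: £7,860 + £1,080 = £8,940
Costs and fees: 10% of £8,940 = £894
Total recovery: £8,940 + £894 = £9,834

£9,834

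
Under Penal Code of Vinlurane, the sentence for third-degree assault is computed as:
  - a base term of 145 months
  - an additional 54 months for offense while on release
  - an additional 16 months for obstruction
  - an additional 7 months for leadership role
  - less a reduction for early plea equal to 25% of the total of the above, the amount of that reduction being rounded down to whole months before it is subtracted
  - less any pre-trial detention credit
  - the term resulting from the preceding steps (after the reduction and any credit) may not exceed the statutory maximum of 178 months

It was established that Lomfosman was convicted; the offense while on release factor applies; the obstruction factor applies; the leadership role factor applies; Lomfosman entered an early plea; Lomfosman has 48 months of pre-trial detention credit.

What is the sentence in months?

Offense while on release enhancement: +54 months
Obstruction enhancement: +16 months
Leadership role enhancement: +7 months
Adjusted term: 145 months + 54 months + 16 months + 7 months = 222 months
Early plea reduction: 25% of 222 months = 55 months (rounded down)
After reduction: 222 − 55 = 167 months
Less pre-trial detention credit: 167 months − 48 months = 119 months
Cap at 178 months: 119 months is within the cap, no reduction.

119 months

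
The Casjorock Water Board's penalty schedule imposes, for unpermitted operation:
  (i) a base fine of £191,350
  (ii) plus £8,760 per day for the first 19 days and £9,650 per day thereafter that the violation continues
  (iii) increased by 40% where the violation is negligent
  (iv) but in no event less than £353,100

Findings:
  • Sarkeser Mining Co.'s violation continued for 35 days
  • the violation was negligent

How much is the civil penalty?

£717,066

First 19 days: 19 × £8,760 = £166,440
Remaining days: (35 − 19) × £9,650 = £154,400
Per-day component: £166,440 + £154,400 = £320,840
Base plus per-day: £191,350 + £320,840 = £512,190
Enhancement: 40% of £512,190 = £204,876
Enhanced fine: £512,190 + £204,876 = £717,066
Minimum £353,100: £717,066 meets the minimum, no increase.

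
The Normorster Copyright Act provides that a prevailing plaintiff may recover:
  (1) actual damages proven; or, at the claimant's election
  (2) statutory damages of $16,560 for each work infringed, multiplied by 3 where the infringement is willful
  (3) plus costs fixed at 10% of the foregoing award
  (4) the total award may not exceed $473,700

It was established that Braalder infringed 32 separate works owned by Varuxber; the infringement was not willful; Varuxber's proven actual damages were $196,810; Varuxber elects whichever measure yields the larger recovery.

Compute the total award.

Statutory damages: 32 × $16,560 = $529,920
Infringement not willful: no ×3 enhancement.
Greater of actual damages ($196,810) or statutory damages ($529,920): $529,920
Costs: 10% of $529,920 = $52,992
Award plus costs: $529,920 + $52,992 = $582,912
Cap at $473,700: $582,912 exceeds the cap → $473,700

$473,700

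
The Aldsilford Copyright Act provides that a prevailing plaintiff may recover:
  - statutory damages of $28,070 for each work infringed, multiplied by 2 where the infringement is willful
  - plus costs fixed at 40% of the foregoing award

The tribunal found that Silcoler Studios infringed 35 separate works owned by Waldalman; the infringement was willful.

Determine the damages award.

$2,750,860

Statutory damages: 35 × $28,070 = $982,450
Doubled: 2 × $982,450 = $1,964,900
Costs: 40% of $1,964,900 = $785,960
Award plus costs: $1,964,900 + $785,960 = $2,750,860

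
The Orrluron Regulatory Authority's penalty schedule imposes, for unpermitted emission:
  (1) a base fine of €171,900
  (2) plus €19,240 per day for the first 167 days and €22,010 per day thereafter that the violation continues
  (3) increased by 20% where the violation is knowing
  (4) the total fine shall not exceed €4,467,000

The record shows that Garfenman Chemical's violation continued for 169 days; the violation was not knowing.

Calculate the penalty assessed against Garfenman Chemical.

First 167 days: 167 × €19,240 = €3,213,080
Remaining days: (169 − 167) × €22,010 = €44,020
Per-day component: €3,213,080 + €44,020 = €3,257,100
Base plus per-day: €171,900 + €3,257,100 = €3,429,000
The violation was not knowing: no 20% increase.
Cap at €4,467,000: €3,429,000 is within the cap, no reduction.

Civil penalty: €3,429,000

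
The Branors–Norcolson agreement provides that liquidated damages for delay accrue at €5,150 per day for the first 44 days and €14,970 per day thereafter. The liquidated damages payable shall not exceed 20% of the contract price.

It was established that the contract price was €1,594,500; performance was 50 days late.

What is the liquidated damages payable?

First 44 days: 44 × €5,150 = €226,600
Remaining days: (50 − 44) × €14,970 = €89,820
Accrued per-day damages: €226,600 + €89,820 = €316,420
Cap: 20% of €1,594,500 = €318,900
Cap at €318,900: €316,420 is within the cap, no reduction.

Liquidated damages: €316,420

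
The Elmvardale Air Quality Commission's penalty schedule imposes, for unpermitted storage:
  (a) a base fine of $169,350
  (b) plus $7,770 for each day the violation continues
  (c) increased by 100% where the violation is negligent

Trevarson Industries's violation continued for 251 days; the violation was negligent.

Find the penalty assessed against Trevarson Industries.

$4,239,240

Per-day component: 251 × $7,770 = $1,950,270
Base plus per-day: $169,350 + $1,950,270 = $2,119,620
Enhancement: 100% of $2,119,620 = $2,119,620
Enhanced fine: $2,119,620 + $2,119,620 = $4,239,240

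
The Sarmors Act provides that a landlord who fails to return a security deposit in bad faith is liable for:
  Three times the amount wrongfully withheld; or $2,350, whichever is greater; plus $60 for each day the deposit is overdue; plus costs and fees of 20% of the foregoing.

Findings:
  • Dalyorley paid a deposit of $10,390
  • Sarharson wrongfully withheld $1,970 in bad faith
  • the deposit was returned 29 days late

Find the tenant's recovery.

Trebled: 3 × $1,970 = $5,910
Minimum $2,350: $5,910 meets the minimum, no increase.
Late-return penalty: 29 × $60 = $1,740
Damages plus late penalty: $5,910 + $1,740 = $7,650
Costs and fees: 20% of $7,650 = $1,530
Total recovery: $7,650 + $1,530 = $9,180

$9,180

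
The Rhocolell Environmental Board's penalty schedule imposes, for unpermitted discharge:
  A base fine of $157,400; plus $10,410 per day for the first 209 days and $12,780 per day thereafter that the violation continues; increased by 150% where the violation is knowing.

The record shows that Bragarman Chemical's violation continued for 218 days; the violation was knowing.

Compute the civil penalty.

$6,120,275

First 209 days: 209 × $10,410 = $2,175,690
Remaining days: (218 − 209) × $12,780 = $115,020
Per-day component: $2,175,690 + $115,020 = $2,290,710
Base plus per-day: $157,400 + $2,290,710 = $2,448,110
Enhancement: 150% of $2,448,110 = $3,672,165
Enhanced fine: $2,448,110 + $3,672,165 = $6,120,275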